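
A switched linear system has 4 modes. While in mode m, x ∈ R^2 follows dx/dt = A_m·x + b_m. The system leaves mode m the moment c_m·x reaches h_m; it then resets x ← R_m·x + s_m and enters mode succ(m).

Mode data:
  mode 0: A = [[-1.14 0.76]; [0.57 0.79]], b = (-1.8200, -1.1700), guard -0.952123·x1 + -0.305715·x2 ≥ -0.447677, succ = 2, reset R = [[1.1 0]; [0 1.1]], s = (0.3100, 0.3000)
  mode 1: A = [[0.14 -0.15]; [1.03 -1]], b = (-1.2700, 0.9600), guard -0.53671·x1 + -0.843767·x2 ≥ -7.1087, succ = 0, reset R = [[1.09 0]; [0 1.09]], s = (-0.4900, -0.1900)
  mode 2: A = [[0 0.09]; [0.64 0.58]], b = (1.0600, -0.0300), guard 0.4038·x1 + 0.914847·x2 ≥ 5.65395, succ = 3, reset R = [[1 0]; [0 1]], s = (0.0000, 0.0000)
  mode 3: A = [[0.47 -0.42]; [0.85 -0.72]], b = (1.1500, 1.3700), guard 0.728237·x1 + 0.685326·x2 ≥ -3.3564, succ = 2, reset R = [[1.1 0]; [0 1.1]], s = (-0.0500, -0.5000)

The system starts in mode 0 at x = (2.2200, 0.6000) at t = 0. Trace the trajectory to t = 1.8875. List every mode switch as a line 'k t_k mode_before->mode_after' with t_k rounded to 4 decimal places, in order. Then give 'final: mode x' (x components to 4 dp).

1 0.7506 0->2
final: 2 2.0074 3.0492

Mode 0: guard c·x = -0.4477 hit at Δt = 0.7506 (t = 0.7506), x⁻ = (0.2798, 0.5929) → reset → x⁺ = (0.6178, 0.9522), jump to mode 2
Mode 2: flow for 1.1369 to horizon, guard not reached → x = (2.0074, 3.0492)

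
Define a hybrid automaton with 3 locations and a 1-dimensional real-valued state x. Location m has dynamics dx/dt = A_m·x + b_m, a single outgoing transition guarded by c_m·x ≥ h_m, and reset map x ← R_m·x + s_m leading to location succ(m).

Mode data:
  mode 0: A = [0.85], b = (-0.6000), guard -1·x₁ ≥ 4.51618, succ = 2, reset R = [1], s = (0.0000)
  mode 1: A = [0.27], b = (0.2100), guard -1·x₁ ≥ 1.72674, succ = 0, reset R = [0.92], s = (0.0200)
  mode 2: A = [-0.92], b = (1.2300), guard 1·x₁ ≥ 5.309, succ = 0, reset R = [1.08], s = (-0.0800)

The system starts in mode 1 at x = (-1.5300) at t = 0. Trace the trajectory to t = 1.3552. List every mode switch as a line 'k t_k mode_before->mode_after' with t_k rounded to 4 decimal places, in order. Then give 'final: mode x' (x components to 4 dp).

Mode 1: guard c·x = 1.7267 hit at Δt = 0.8605 (t = 0.8605), x⁻ = (-1.7267) → reset → x⁺ = (-1.5686), jump to mode 0
Mode 0: flow for 0.4947 to horizon, guard not reached → x = (-2.7575)

1 0.8605 1->0
final: 0 -2.7575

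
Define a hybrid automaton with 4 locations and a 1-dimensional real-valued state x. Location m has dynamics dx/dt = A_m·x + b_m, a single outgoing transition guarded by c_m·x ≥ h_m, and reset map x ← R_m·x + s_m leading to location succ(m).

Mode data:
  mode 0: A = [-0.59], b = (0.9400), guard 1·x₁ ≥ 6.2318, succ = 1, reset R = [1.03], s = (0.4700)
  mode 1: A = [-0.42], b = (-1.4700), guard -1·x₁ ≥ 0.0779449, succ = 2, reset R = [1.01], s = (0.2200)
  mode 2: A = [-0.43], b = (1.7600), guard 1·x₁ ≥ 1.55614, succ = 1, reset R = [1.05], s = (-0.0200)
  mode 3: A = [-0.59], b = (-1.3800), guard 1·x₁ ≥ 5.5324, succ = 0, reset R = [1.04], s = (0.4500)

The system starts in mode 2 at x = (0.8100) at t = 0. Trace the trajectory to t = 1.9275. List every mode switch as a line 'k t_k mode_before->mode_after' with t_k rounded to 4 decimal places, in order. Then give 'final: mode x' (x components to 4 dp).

Mode 2: guard c·x = 1.5561 hit at Δt = 0.5996 (t = 0.5996), x⁻ = (1.5561) → reset → x⁺ = (1.6139), jump to mode 1
Mode 1: guard c·x = 0.0779 hit at Δt = 0.9565 (t = 1.5561), x⁻ = (-0.0779) → reset → x⁺ = (0.1413), jump to mode 2
Mode 2: flow for 0.3714 to horizon, guard not reached → x = (0.7246)

1 0.5996 2->1
2 1.5561 1->2
final: 2 0.7246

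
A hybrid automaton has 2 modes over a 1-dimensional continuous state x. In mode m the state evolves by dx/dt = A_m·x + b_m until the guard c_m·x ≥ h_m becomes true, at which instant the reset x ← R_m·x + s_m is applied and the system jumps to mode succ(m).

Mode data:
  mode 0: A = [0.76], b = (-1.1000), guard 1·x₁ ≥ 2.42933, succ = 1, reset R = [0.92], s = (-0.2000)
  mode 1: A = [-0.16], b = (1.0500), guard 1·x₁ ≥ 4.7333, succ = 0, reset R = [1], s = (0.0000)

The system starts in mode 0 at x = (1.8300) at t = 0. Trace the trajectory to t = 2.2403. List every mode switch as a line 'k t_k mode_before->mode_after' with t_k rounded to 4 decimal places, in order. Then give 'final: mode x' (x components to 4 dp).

Mode 0: guard c·x = 2.4293 hit at Δt = 1.2401 (t = 1.2401), x⁻ = (2.4293) → reset → x⁺ = (2.0350), jump to mode 1
Mode 1: flow for 1.0002 to horizon, guard not reached → x = (2.7045)

1 1.2401 0->1
final: 1 2.7045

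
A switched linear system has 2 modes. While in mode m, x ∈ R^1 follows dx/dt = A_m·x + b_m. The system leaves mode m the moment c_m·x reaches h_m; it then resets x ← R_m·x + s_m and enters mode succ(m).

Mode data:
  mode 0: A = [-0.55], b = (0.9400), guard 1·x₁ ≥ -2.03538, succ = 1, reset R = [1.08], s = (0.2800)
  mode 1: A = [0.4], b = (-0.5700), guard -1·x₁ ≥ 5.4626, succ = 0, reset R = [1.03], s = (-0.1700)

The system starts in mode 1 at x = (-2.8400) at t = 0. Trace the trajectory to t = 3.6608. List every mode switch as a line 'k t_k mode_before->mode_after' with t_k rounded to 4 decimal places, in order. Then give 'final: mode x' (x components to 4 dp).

Mode 1: guard c·x = 5.4626 hit at Δt = 1.1982 (t = 1.1982), x⁻ = (-5.4626) → reset → x⁺ = (-5.7965), jump to mode 0
Mode 0: guard c·x = -2.0354 hit at Δt = 1.2643 (t = 2.4625), x⁻ = (-2.0354) → reset → x⁺ = (-1.9182), jump to mode 1
Mode 1: flow for 1.1983 to horizon, guard not reached → x = (-3.9742)

1 1.1982 1->0
2 2.4625 0->1
final: 1 -3.9742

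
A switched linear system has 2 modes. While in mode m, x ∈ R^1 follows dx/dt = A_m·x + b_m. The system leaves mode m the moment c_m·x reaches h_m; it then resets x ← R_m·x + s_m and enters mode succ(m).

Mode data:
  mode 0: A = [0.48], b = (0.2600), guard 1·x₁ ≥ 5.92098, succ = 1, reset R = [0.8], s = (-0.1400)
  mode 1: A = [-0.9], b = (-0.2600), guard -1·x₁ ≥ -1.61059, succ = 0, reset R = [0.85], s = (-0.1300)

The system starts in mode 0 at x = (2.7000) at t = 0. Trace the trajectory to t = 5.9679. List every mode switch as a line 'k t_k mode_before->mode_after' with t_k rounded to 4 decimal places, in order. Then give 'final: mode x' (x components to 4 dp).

Mode 0: guard c·x = 5.9210 hit at Δt = 1.4374 (t = 1.4374), x⁻ = (5.9210) → reset → x⁺ = (4.5968), jump to mode 1
Mode 1: guard c·x = -1.6106 hit at Δt = 1.0497 (t = 2.4871), x⁻ = (1.6106) → reset → x⁺ = (1.2390), jump to mode 0
Mode 0: guard c·x = 5.9210 hit at Δt = 2.6855 (t = 5.1726), x⁻ = (5.9210) → reset → x⁺ = (4.5968), jump to mode 1
Mode 1: flow for 0.7953 to horizon, guard not reached → x = (2.0993)

1 1.4374 0->1
2 2.4871 1->0
3 5.1726 0->1
final: 1 2.0993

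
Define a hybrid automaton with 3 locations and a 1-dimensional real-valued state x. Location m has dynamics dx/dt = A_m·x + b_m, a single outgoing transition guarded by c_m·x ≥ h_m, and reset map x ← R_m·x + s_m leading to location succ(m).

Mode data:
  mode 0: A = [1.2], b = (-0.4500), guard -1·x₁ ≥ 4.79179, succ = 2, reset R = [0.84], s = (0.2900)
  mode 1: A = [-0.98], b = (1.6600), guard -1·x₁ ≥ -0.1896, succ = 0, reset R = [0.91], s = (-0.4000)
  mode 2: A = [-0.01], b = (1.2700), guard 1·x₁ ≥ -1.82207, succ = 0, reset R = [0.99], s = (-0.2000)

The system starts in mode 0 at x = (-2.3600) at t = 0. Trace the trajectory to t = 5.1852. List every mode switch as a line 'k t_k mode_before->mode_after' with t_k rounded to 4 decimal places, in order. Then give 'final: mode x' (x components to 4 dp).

Mode 0: guard c·x = 4.7918 hit at Δt = 0.5301 (t = 0.5301), x⁻ = (-4.7918) → reset → x⁺ = (-3.7351), jump to mode 2
Mode 2: guard c·x = -1.8221 hit at Δt = 1.4741 (t = 2.0042), x⁻ = (-1.8221) → reset → x⁺ = (-2.0038), jump to mode 0
Mode 0: guard c·x = 4.7918 hit at Δt = 0.6464 (t = 2.6506), x⁻ = (-4.7918) → reset → x⁺ = (-3.7351), jump to mode 2
Mode 2: guard c·x = -1.8221 hit at Δt = 1.4741 (t = 4.1247), x⁻ = (-1.8221) → reset → x⁺ = (-2.0038), jump to mode 0
Mode 0: guard c·x = 4.7918 hit at Δt = 0.6464 (t = 4.7710), x⁻ = (-4.7918) → reset → x⁺ = (-3.7351), jump to mode 2
Mode 2: flow for 0.4142 to horizon, guard not reached → x = (-3.1948)

1 0.5301 0->2
2 2.0042 2->0
3 2.6506 0->2
4 4.1247 2->0
5 4.7710 0->2
final: 2 -3.1948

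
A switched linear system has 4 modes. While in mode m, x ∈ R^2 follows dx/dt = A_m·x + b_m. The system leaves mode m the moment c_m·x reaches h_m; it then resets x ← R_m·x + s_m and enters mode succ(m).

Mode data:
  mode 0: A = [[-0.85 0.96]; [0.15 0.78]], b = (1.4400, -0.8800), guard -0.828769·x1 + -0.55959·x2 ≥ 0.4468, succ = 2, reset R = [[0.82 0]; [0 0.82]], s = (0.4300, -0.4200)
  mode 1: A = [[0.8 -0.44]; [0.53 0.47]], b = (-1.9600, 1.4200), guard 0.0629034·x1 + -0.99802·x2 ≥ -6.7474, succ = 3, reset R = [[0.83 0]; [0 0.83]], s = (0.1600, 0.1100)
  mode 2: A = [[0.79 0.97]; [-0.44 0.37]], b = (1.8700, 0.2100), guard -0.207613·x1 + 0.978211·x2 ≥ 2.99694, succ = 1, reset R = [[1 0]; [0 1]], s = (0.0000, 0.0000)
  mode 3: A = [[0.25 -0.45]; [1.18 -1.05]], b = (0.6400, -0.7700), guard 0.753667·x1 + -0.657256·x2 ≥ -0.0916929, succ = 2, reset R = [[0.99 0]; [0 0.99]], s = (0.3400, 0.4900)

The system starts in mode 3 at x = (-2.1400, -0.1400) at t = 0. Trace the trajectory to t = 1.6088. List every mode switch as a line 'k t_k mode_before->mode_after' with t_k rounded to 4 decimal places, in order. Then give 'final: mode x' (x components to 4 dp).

1 0.8191 3->2
final: 2 -1.4333 -0.8737

Mode 3: guard c·x = -0.0917 hit at Δt = 0.8191 (t = 0.8191), x⁻ = (-1.6137, -1.7109) → reset → x⁺ = (-1.2575, -1.2038), jump to mode 2
Mode 2: flow for 0.7897 to horizon, guard not reached → x = (-1.4333, -0.8737)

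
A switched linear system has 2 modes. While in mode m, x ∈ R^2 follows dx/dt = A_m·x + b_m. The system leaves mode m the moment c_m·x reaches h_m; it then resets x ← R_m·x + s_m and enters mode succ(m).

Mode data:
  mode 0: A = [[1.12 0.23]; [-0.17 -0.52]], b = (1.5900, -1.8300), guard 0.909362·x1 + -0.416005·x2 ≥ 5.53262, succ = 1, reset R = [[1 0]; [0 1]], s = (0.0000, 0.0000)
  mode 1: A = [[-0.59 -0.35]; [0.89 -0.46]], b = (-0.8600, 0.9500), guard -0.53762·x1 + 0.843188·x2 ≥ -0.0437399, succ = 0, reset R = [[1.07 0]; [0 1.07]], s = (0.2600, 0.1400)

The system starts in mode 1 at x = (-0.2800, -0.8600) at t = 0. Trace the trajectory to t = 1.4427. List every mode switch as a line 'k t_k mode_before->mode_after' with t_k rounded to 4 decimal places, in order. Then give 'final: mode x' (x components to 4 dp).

Mode 1: guard c·x = -0.0437 hit at Δt = 0.5515 (t = 0.5515), x⁻ = (-0.5105, -0.3774) → reset → x⁺ = (-0.2863, -0.2638), jump to mode 0
Mode 0: flow for 0.8912 to horizon, guard not reached → x = (1.3664, -1.5305)

1 0.5515 1->0
final: 0 1.3664 -1.5305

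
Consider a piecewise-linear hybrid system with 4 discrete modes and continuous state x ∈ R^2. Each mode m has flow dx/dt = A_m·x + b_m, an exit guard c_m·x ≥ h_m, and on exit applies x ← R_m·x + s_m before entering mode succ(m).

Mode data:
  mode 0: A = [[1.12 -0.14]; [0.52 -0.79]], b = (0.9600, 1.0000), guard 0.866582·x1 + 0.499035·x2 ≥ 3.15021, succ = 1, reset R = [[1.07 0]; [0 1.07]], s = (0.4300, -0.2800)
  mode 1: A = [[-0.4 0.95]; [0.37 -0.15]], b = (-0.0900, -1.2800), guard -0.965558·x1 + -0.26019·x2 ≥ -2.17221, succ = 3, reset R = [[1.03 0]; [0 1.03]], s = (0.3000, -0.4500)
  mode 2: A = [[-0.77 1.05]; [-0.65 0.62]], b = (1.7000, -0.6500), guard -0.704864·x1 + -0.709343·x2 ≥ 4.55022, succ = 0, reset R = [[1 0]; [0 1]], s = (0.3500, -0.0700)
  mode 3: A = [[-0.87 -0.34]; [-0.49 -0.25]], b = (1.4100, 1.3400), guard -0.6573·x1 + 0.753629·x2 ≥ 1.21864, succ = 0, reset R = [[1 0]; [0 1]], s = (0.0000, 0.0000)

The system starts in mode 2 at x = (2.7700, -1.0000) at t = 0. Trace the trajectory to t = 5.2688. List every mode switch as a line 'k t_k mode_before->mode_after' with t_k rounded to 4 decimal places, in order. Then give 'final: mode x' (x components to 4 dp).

Mode 2: guard c·x = 4.5502 hit at Δt = 1.3364 (t = 1.3364), x⁻ = (-0.7880, -5.6317) → reset → x⁺ = (-0.4380, -5.7017), jump to mode 0
Mode 0: guard c·x = 3.1502 hit at Δt = 1.5811 (t = 2.9175), x⁻ = (3.6416, -0.0112) → reset → x⁺ = (4.3266, -0.2920), jump to mode 1
Mode 1: guard c·x = -2.1722 hit at Δt = 1.2231 (t = 4.1406), x⁻ = (2.3408, -0.3382) → reset → x⁺ = (2.7111, -0.7984), jump to mode 3
Mode 3: flow for 1.1282 to horizon, guard not reached → x = (2.1774, -0.4412)

1 1.3364 2->0
2 2.9175 0->1
3 4.1406 1->3
final: 3 2.1774 -0.4412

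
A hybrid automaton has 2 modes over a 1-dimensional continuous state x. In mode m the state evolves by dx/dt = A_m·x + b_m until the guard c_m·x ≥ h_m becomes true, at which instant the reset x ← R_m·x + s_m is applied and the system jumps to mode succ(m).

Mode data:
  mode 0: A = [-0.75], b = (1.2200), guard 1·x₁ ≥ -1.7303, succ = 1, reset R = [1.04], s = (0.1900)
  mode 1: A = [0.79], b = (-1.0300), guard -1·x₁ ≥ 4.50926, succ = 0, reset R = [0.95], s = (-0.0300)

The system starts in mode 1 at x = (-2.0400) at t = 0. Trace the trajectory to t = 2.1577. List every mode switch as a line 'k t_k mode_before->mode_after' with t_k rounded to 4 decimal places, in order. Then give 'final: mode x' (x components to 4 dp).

Mode 1: guard c·x = 4.5093 hit at Δt = 0.7000 (t = 0.7000), x⁻ = (-4.5093) → reset → x⁺ = (-4.3138), jump to mode 0
Mode 0: guard c·x = -1.7303 hit at Δt = 0.7610 (t = 1.4610), x⁻ = (-1.7303) → reset → x⁺ = (-1.6095), jump to mode 1
Mode 1: flow for 0.6967 to horizon, guard not reached → x = (-3.7477)

1 0.7000 1->0
2 1.4610 0->1
final: 1 -3.7477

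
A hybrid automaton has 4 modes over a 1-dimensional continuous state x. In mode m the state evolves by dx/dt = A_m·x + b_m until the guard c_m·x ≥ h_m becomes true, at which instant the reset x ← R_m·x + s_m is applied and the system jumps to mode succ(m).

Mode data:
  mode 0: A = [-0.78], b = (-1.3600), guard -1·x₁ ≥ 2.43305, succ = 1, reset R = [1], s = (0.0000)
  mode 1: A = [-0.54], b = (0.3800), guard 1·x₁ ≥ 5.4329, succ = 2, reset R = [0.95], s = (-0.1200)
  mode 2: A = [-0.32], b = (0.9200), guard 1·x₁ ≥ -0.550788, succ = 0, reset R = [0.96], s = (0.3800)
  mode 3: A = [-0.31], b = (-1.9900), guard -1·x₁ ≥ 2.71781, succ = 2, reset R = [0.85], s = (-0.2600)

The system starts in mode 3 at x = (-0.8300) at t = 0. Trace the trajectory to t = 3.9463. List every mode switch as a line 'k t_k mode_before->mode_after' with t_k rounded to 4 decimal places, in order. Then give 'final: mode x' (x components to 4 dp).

1 1.3294 3->2
2 2.7775 2->0
final: 0 -1.1027

Mode 3: guard c·x = 2.7178 hit at Δt = 1.3294 (t = 1.3294), x⁻ = (-2.7178) → reset → x⁺ = (-2.5701), jump to mode 2
Mode 2: guard c·x = -0.5508 hit at Δt = 1.4481 (t = 2.7775), x⁻ = (-0.5508) → reset → x⁺ = (-0.1488), jump to mode 0
Mode 0: flow for 1.1688 to horizon, guard not reached → x = (-1.1027)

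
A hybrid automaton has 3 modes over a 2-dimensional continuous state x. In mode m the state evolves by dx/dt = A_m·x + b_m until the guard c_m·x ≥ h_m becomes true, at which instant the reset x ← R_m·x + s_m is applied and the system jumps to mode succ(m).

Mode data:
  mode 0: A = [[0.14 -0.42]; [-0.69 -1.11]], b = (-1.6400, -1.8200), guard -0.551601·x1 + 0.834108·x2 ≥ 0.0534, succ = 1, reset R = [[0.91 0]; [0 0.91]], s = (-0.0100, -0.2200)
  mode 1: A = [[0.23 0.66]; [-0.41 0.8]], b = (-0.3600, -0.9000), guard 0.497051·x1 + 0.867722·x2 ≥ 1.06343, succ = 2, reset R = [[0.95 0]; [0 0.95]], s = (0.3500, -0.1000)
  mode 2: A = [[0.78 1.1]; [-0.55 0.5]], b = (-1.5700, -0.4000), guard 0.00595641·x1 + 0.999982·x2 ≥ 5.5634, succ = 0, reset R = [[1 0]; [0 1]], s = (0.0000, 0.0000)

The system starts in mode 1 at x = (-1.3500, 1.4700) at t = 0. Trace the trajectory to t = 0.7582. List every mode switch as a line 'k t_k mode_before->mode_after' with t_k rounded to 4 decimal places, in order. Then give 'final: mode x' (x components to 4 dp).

Mode 1: guard c·x = 1.0634 hit at Δt = 0.4366 (t = 0.4366), x⁻ = (-1.1531, 1.8861) → reset → x⁺ = (-0.7455, 1.6918), jump to mode 2
Mode 2: flow for 0.3216 to horizon, guard not reached → x = (-0.7949, 1.9965)

1 0.4366 1->2
final: 2 -0.7949 1.9965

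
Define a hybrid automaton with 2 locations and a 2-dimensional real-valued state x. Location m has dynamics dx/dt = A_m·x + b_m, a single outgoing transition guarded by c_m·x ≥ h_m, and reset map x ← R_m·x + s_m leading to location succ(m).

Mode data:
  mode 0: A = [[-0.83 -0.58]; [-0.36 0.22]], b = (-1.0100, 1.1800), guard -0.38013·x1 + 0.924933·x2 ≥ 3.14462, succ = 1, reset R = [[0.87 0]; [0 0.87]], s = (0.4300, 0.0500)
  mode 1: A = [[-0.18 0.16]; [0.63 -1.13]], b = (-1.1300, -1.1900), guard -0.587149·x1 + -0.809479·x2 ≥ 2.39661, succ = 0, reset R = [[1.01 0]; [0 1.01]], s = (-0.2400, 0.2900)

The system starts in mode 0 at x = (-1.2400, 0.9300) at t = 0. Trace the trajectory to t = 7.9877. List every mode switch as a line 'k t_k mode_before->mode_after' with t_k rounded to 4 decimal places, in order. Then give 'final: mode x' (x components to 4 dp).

Mode 0: guard c·x = 3.1446 hit at Δt = 0.8091 (t = 0.8091), x⁻ = (-1.8569, 2.6367) → reset → x⁺ = (-1.1855, 2.3439), jump to mode 1
Mode 1: guard c·x = 2.3966 hit at Δt = 1.4667 (t = 2.2758), x⁻ = (-2.3504, -1.2558) → reset → x⁺ = (-2.6139, -0.9784), jump to mode 0
Mode 0: guard c·x = 3.1446 hit at Δt = 1.6959 (t = 3.9717), x⁻ = (-2.1298, 2.5245) → reset → x⁺ = (-1.4229, 2.2463), jump to mode 1
Mode 1: guard c·x = 2.3966 hit at Δt = 1.3309 (t = 5.3026), x⁻ = (-2.4355, -1.1941) → reset → x⁺ = (-2.6999, -0.9160), jump to mode 0
Mode 0: guard c·x = 3.1446 hit at Δt = 1.6323 (t = 6.9349), x⁻ = (-2.1655, 2.5099) → reset → x⁺ = (-1.4540, 2.2336), jump to mode 1
Mode 1: flow for 1.0528 to horizon, guard not reached → x = (-2.2210, -0.7837)

1 0.8091 0->1
2 2.2758 1->0
3 3.9717 0->1
4 5.3026 1->0
5 6.9349 0->1
final: 1 -2.2210 -0.7837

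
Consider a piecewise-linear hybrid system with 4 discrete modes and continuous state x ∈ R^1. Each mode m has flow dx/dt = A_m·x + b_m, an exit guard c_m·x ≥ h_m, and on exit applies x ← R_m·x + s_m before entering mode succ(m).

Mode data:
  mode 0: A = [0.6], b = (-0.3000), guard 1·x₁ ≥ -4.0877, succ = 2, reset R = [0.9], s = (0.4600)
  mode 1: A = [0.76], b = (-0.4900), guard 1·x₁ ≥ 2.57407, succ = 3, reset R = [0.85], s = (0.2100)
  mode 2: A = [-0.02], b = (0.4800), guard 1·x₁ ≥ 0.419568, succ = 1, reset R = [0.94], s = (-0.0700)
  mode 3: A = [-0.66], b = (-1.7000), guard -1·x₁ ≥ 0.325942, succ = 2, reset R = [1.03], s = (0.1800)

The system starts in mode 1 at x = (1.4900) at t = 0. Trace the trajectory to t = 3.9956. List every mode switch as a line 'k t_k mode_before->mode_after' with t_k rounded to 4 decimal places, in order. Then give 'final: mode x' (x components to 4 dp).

Mode 1: guard c·x = 2.5741 hit at Δt = 1.0859 (t = 1.0859), x⁻ = (2.5741) → reset → x⁺ = (2.3980), jump to mode 3
Mode 3: guard c·x = 0.3259 hit at Δt = 1.2020 (t = 2.2879), x⁻ = (-0.3259) → reset → x⁺ = (-0.1557), jump to mode 2
Mode 2: guard c·x = 0.4196 hit at Δt = 1.2052 (t = 3.4931), x⁻ = (0.4196) → reset → x⁺ = (0.3244), jump to mode 1
Mode 1: flow for 0.5025 to horizon, guard not reached → x = (0.1754)

1 1.0859 1->3
2 2.2879 3->2
3 3.4931 2->1
final: 1 0.1754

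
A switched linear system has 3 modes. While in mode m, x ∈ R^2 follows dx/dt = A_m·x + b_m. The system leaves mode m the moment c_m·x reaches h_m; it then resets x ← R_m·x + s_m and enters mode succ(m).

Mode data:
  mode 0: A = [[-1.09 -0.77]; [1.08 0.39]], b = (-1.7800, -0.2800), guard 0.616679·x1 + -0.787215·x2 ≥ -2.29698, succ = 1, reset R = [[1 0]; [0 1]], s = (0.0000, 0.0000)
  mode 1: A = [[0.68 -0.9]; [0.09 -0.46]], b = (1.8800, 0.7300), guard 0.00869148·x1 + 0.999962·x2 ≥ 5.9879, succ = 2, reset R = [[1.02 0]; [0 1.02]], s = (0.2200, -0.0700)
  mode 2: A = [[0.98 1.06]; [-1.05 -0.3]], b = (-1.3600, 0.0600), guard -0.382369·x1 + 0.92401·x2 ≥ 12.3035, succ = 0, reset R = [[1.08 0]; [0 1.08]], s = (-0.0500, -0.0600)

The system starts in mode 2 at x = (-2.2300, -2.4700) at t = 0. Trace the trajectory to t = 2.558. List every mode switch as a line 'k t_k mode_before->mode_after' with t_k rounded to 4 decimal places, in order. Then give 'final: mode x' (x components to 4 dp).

1 1.5231 2->0
final: 0 -6.6989 -0.7859

Mode 2: guard c·x = 12.3035 hit at Δt = 1.5231 (t = 1.5231), x⁻ = (-11.9280, 8.3793) → reset → x⁺ = (-12.9323, 8.9897), jump to mode 0
Mode 0: flow for 1.0349 to horizon, guard not reached → x = (-6.6989, -0.7859)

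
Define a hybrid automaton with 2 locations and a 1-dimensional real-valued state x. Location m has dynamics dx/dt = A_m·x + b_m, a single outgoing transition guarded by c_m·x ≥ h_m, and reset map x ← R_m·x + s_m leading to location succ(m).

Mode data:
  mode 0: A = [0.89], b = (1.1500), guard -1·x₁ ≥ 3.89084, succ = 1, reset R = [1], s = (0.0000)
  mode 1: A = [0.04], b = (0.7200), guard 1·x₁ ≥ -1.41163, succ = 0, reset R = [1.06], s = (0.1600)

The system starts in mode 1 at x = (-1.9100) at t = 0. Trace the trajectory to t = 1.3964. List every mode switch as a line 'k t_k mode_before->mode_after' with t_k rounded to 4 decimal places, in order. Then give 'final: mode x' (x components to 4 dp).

1 0.7626 1->0
final: 0 -1.3698

Mode 1: guard c·x = -1.4116 hit at Δt = 0.7626 (t = 0.7626), x⁻ = (-1.4116) → reset → x⁺ = (-1.3363), jump to mode 0
Mode 0: flow for 0.6338 to horizon, guard not reached → x = (-1.3698)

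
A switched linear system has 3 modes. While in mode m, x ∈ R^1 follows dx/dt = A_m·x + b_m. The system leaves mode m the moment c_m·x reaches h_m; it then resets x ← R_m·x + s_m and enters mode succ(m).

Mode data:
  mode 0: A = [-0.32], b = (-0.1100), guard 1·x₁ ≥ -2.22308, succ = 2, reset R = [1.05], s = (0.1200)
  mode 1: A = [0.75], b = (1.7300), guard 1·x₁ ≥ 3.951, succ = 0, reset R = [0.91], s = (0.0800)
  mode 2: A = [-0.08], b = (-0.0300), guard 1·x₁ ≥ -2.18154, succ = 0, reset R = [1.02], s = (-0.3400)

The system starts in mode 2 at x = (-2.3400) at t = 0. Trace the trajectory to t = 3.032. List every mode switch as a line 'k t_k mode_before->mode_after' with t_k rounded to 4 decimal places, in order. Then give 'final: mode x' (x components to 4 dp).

Mode 2: guard c·x = -2.1815 hit at Δt = 1.0510 (t = 1.0510), x⁻ = (-2.1815) → reset → x⁺ = (-2.5652), jump to mode 0
Mode 0: guard c·x = -2.2231 hit at Δt = 0.5226 (t = 1.5736), x⁻ = (-2.2231) → reset → x⁺ = (-2.2142), jump to mode 2
Mode 2: guard c·x = -2.1815 hit at Δt = 0.2242 (t = 1.7978), x⁻ = (-2.1815) → reset → x⁺ = (-2.5652), jump to mode 0
Mode 0: guard c·x = -2.2231 hit at Δt = 0.5226 (t = 2.3204), x⁻ = (-2.2231) → reset → x⁺ = (-2.2142), jump to mode 2
Mode 2: guard c·x = -2.1815 hit at Δt = 0.2242 (t = 2.5446), x⁻ = (-2.1815) → reset → x⁺ = (-2.5652), jump to mode 0
Mode 0: flow for 0.4874 to horizon, guard not reached → x = (-2.2444)

1 1.0510 2->0
2 1.5736 0->2
3 1.7978 2->0
4 2.3204 0->2
5 2.5446 2->0
final: 0 -2.2444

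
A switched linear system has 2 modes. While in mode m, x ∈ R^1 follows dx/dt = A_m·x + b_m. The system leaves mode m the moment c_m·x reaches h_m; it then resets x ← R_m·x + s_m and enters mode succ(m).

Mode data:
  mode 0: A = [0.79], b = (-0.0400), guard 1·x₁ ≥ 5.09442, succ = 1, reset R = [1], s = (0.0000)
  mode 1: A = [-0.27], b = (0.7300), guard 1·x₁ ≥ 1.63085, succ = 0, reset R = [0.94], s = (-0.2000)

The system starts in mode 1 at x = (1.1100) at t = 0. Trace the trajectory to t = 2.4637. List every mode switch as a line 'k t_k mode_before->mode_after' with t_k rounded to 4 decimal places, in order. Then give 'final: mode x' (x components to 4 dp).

1 1.4657 1->0
final: 0 2.8717

Mode 1: guard c·x = 1.6308 hit at Δt = 1.4657 (t = 1.4657), x⁻ = (1.6308) → reset → x⁺ = (1.3330), jump to mode 0
Mode 0: flow for 0.9980 to horizon, guard not reached → x = (2.8717)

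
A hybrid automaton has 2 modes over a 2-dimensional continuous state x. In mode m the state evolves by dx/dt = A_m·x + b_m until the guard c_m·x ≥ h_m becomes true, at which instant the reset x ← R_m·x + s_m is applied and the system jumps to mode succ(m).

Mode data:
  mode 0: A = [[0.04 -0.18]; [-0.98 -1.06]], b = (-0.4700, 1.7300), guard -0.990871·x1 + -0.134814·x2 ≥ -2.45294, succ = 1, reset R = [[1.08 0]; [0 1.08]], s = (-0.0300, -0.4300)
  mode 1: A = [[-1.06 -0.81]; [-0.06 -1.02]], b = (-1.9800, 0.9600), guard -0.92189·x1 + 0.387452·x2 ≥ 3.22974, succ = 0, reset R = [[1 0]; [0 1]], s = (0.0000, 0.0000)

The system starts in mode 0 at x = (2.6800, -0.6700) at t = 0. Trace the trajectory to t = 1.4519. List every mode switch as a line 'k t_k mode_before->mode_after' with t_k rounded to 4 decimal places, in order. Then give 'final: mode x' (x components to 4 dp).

1 0.4475 0->1
final: 1 -0.1149 0.1367

Mode 0: guard c·x = -2.4529 hit at Δt = 0.4475 (t = 0.4475), x⁻ = (2.5730, -0.7161) → reset → x⁺ = (2.7488, -1.2034), jump to mode 1
Mode 1: flow for 1.0044 to horizon, guard not reached → x = (-0.1149, 0.1367)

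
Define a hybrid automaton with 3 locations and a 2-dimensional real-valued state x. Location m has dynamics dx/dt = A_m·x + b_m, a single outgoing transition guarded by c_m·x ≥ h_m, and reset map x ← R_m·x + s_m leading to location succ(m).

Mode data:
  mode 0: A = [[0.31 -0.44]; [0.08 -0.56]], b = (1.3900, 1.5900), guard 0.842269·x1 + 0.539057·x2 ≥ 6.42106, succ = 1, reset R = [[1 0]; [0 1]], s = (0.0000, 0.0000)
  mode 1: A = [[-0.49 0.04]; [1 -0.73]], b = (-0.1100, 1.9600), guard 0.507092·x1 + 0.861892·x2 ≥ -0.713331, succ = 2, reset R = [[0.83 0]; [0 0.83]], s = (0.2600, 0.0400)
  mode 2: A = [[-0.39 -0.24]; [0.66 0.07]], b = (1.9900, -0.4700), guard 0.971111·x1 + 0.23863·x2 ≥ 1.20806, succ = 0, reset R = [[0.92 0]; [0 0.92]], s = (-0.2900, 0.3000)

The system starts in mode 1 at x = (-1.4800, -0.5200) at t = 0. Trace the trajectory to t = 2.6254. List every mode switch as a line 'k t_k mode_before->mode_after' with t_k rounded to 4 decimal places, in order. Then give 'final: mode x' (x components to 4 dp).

1 0.4857 1->2
2 1.5636 2->0
final: 0 2.6451 1.3908

Mode 1: guard c·x = -0.7133 hit at Δt = 0.4857 (t = 0.4857), x⁻ = (-1.2194, -0.1102) → reset → x⁺ = (-0.7521, -0.0515), jump to mode 2
Mode 2: guard c·x = 1.2081 hit at Δt = 1.0779 (t = 1.5636), x⁻ = (1.3251, -0.3302) → reset → x⁺ = (0.9291, -0.0038), jump to mode 0
Mode 0: flow for 1.0618 to horizon, guard not reached → x = (2.6451, 1.3908)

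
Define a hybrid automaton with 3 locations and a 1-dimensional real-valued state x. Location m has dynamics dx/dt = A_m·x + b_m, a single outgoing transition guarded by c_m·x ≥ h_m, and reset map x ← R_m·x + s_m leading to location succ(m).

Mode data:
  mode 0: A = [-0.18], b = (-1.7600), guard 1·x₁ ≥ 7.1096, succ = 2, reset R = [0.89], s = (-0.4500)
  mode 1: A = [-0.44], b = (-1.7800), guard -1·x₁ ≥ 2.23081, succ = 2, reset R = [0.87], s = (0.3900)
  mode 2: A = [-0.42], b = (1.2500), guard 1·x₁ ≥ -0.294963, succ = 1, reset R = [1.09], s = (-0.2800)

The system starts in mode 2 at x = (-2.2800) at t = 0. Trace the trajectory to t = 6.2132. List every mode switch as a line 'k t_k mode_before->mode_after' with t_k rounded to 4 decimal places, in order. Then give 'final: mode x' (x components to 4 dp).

1 1.1292 2->1
2 2.5854 1->2
3 3.3590 2->1
4 4.8152 1->2
5 5.5888 2->1
final: 1 -1.4288

Mode 2: guard c·x = -0.2950 hit at Δt = 1.1292 (t = 1.1292), x⁻ = (-0.2950) → reset → x⁺ = (-0.6015), jump to mode 1
Mode 1: guard c·x = 2.2308 hit at Δt = 1.4562 (t = 2.5854), x⁻ = (-2.2308) → reset → x⁺ = (-1.5508), jump to mode 2
Mode 2: guard c·x = -0.2950 hit at Δt = 0.7736 (t = 3.3590), x⁻ = (-0.2950) → reset → x⁺ = (-0.6015), jump to mode 1
Mode 1: guard c·x = 2.2308 hit at Δt = 1.4562 (t = 4.8152), x⁻ = (-2.2308) → reset → x⁺ = (-1.5508), jump to mode 2
Mode 2: guard c·x = -0.2950 hit at Δt = 0.7736 (t = 5.5888), x⁻ = (-0.2950) → reset → x⁺ = (-0.6015), jump to mode 1
Mode 1: flow for 0.6244 to horizon, guard not reached → x = (-1.4288)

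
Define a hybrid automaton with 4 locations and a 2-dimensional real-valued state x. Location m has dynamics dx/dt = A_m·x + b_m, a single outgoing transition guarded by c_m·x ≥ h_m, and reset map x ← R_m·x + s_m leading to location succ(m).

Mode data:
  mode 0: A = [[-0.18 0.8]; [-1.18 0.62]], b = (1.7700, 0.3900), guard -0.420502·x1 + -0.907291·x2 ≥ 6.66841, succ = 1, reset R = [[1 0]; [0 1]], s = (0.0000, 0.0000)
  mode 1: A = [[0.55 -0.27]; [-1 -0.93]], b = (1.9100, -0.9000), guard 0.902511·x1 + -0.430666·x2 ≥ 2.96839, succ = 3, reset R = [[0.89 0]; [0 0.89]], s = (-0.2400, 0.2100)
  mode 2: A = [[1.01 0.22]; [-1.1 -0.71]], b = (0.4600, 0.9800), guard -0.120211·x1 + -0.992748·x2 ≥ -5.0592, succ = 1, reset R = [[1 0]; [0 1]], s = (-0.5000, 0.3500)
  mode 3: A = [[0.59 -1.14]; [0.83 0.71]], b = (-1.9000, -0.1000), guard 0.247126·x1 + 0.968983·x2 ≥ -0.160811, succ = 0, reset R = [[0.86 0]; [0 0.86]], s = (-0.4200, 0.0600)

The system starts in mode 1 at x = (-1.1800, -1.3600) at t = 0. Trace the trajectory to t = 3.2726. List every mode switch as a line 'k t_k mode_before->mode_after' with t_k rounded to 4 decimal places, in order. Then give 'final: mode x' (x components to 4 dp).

1 1.5041 1->3
2 2.1015 3->0
final: 0 1.2928 -4.0253

Mode 1: guard c·x = 2.9684 hit at Δt = 1.5041 (t = 1.5041), x⁻ = (2.4724, -1.7114) → reset → x⁺ = (1.9604, -1.3131), jump to mode 3
Mode 3: guard c·x = -0.1608 hit at Δt = 0.5974 (t = 2.1015), x⁻ = (2.3143, -0.7562) → reset → x⁺ = (1.5703, -0.5903), jump to mode 0
Mode 0: flow for 1.1711 to horizon, guard not reached → x = (1.2928, -4.0253)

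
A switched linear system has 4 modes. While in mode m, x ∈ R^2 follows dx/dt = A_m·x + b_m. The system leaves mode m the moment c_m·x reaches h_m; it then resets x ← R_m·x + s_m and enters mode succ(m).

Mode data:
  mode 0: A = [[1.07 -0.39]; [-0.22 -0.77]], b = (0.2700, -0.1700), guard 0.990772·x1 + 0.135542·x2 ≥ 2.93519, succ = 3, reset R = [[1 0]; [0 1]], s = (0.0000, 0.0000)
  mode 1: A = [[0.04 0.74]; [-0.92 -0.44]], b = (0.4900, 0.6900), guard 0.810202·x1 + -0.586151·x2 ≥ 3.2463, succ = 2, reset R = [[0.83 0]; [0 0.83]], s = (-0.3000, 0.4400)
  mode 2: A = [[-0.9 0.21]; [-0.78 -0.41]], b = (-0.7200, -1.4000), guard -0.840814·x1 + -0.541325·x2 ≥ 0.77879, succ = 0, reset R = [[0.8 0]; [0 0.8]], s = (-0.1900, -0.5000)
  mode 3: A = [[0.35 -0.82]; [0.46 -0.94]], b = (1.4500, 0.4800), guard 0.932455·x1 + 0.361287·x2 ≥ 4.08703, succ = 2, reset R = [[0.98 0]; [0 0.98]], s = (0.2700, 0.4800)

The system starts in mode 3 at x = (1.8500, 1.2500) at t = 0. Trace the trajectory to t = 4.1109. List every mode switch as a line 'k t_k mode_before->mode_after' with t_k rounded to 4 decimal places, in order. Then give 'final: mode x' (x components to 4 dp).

1 1.5345 3->2
2 3.0760 2->0
final: 0 1.6316 -1.1229

Mode 3: guard c·x = 4.0870 hit at Δt = 1.5345 (t = 1.5345), x⁻ = (3.6889, 1.7915) → reset → x⁺ = (3.8852, 2.2357), jump to mode 2
Mode 2: guard c·x = 0.7788 hit at Δt = 1.5415 (t = 3.0760), x⁻ = (0.2353, -1.8042) → reset → x⁺ = (-0.0017, -1.9434), jump to mode 0
Mode 0: flow for 1.0349 to horizon, guard not reached → x = (1.6316, -1.1229)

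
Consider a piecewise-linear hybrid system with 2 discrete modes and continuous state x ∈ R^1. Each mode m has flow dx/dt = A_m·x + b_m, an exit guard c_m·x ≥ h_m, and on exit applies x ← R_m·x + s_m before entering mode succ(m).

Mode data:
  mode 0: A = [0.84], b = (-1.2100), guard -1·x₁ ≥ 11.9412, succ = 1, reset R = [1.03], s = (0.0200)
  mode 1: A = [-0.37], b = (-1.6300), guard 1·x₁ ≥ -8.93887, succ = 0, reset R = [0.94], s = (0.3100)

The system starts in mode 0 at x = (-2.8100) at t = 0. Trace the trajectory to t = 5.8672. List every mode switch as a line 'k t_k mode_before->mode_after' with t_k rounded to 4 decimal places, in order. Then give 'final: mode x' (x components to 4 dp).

1 1.3653 0->1
2 2.8574 1->0
3 3.2611 0->1
4 4.7533 1->0
5 5.1570 0->1
final: 1 -10.4598

Mode 0: guard c·x = 11.9412 hit at Δt = 1.3653 (t = 1.3653), x⁻ = (-11.9412) → reset → x⁺ = (-12.2794), jump to mode 1
Mode 1: guard c·x = -8.9389 hit at Δt = 1.4921 (t = 2.8574), x⁻ = (-8.9389) → reset → x⁺ = (-8.0925), jump to mode 0
Mode 0: guard c·x = 11.9412 hit at Δt = 0.4037 (t = 3.2611), x⁻ = (-11.9412) → reset → x⁺ = (-12.2794), jump to mode 1
Mode 1: guard c·x = -8.9389 hit at Δt = 1.4921 (t = 4.7533), x⁻ = (-8.9389) → reset → x⁺ = (-8.0925), jump to mode 0
Mode 0: guard c·x = 11.9412 hit at Δt = 0.4037 (t = 5.1570), x⁻ = (-11.9412) → reset → x⁺ = (-12.2794), jump to mode 1
Mode 1: flow for 0.7102 to horizon, guard not reached → x = (-10.4598)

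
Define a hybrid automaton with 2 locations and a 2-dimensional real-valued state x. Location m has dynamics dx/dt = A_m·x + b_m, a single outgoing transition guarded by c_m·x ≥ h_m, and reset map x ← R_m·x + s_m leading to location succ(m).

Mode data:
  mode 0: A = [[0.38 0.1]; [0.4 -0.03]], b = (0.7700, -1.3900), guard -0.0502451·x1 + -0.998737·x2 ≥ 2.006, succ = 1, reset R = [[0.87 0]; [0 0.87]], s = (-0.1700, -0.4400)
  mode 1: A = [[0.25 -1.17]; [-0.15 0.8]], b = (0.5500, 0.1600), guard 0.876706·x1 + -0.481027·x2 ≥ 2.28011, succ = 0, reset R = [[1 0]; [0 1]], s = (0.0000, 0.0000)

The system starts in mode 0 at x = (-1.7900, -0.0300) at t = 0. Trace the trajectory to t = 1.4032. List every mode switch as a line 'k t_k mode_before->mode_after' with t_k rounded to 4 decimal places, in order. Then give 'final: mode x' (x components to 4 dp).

1 0.9116 0->1
final: 1 -0.1526 -2.9341

Mode 0: guard c·x = 2.0060 hit at Δt = 0.9116 (t = 0.9116), x⁻ = (-1.7928, -1.9183) → reset → x⁺ = (-1.7298, -2.1090), jump to mode 1
Mode 1: flow for 0.4916 to horizon, guard not reached → x = (-0.1526, -2.9341)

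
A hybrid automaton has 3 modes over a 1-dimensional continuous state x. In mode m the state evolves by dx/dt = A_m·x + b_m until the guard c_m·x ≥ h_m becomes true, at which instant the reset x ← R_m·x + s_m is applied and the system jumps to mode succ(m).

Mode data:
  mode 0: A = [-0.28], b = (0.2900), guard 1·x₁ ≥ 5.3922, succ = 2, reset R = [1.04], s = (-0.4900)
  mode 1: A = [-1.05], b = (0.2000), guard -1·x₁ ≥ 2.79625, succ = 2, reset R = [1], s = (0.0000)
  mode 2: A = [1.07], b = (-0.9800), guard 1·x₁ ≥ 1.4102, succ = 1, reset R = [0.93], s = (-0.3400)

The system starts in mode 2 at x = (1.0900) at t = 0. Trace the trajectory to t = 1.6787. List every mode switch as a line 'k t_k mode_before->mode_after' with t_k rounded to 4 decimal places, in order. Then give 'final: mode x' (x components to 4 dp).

1 0.9752 2->1
final: 1 0.5636

Mode 2: guard c·x = 1.4102 hit at Δt = 0.9752 (t = 0.9752), x⁻ = (1.4102) → reset → x⁺ = (0.9715), jump to mode 1
Mode 1: flow for 0.7035 to horizon, guard not reached → x = (0.5636)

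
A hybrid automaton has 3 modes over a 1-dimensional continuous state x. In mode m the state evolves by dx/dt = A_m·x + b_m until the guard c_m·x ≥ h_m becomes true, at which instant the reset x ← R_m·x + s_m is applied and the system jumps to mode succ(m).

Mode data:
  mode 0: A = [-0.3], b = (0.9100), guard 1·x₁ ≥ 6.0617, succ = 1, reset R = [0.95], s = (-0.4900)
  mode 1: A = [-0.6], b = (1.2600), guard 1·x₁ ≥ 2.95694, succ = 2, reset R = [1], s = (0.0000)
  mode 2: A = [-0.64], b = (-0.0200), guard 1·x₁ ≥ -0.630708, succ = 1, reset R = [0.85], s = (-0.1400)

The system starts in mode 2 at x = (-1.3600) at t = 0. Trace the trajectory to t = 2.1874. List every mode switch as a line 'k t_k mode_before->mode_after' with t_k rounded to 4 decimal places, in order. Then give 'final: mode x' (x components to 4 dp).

Mode 2: guard c·x = -0.6307 hit at Δt = 1.2437 (t = 1.2437), x⁻ = (-0.6307) → reset → x⁺ = (-0.6761), jump to mode 1
Mode 1: flow for 0.9437 to horizon, guard not reached → x = (0.5241)

1 1.2437 2->1
final: 1 0.5241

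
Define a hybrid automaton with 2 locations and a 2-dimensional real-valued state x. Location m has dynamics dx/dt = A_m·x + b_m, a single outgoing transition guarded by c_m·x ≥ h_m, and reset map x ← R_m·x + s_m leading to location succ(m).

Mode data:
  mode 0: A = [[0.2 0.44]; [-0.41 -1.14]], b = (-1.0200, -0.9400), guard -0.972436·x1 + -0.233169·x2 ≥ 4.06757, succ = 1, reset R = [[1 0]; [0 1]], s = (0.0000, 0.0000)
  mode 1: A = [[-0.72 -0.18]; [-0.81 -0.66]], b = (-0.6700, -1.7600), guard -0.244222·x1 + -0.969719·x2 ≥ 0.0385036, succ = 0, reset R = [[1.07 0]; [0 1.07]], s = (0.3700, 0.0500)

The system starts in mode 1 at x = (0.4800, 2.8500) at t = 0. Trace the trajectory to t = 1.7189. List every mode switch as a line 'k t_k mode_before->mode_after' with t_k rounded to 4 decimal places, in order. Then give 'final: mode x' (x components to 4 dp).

1 1.1113 1->0
final: 0 -0.8032 -0.2630

Mode 1: guard c·x = 0.0385 hit at Δt = 1.1113 (t = 1.1113), x⁻ = (-0.4413, 0.0714) → reset → x⁺ = (-0.1022, 0.1264), jump to mode 0
Mode 0: flow for 0.6076 to horizon, guard not reached → x = (-0.8032, -0.2630)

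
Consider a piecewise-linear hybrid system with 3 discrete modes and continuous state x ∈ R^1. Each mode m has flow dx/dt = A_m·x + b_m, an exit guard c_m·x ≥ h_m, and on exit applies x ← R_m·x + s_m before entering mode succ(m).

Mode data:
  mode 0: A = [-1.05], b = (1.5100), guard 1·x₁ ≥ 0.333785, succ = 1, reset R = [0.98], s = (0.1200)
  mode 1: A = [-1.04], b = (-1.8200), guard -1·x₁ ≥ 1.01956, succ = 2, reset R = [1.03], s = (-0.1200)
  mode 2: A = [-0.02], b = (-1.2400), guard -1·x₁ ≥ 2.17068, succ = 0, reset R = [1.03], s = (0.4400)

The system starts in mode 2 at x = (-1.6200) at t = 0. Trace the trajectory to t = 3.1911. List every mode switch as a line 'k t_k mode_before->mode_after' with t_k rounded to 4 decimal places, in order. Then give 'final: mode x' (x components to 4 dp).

Mode 2: guard c·x = 2.1707 hit at Δt = 0.4581 (t = 0.4581), x⁻ = (-2.1707) → reset → x⁺ = (-1.7958), jump to mode 0
Mode 0: guard c·x = 0.3338 hit at Δt = 1.0233 (t = 1.4814), x⁻ = (0.3338) → reset → x⁺ = (0.4471), jump to mode 1
Mode 1: guard c·x = 1.0196 hit at Δt = 1.0589 (t = 2.5403), x⁻ = (-1.0196) → reset → x⁺ = (-1.1701), jump to mode 2
Mode 2: flow for 0.6508 to horizon, guard not reached → x = (-1.9568)

1 0.4581 2->0
2 1.4814 0->1
3 2.5403 1->2
final: 2 -1.9568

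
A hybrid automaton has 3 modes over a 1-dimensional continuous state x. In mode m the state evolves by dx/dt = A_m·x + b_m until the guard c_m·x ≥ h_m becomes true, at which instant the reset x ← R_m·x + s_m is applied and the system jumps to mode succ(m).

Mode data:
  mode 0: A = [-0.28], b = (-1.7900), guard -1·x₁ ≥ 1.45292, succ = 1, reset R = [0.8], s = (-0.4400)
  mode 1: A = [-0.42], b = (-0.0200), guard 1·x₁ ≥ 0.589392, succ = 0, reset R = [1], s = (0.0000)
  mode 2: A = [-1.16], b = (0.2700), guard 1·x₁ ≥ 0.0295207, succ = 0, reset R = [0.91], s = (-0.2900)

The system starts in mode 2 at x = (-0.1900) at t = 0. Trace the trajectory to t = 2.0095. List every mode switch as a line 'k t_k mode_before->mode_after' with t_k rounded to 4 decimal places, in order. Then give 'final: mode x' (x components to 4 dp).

1 0.6314 2->0
2 1.4021 0->1
final: 1 -1.2523

Mode 2: guard c·x = 0.0295 hit at Δt = 0.6314 (t = 0.6314), x⁻ = (0.0295) → reset → x⁺ = (-0.2631), jump to mode 0
Mode 0: guard c·x = 1.4529 hit at Δt = 0.7707 (t = 1.4021), x⁻ = (-1.4529) → reset → x⁺ = (-1.6023), jump to mode 1
Mode 1: flow for 0.6074 to horizon, guard not reached → x = (-1.2523)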